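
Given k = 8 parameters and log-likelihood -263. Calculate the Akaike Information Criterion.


AIC = 2k - 2*loglik = 2(8) - 2(-263).
= 16 + 526 = 542.

542


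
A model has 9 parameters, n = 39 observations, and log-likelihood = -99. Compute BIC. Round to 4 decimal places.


k * ln(n) = 9 * ln(39) = 9 * 3.663562 = 32.972058.
-2 * loglik = -2 * (-99) = 198.
BIC = 32.972058 + 198 = 230.972058, which rounds to 230.9721.

230.9721


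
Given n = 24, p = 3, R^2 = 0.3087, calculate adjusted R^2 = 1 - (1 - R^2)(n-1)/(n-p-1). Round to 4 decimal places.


Using the formula:
(1 - 0.3087) = 0.6913.
Multiply by 23/20: 0.6913 * 23 = 15.8999, then 15.8999 / 20 = 0.7950.
Adj R^2 = 1 - 0.7950 = 0.2050.

0.2050


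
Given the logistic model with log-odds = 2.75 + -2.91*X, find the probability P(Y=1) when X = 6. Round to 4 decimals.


z = 2.75 + -2.91 * 6 = -14.7100.
Sigmoid: P = 1 / (1 + exp(14.7100)) = 0.0000.

0.0000


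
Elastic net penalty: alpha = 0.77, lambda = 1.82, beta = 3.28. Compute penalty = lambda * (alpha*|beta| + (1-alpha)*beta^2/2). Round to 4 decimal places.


alpha * |beta| = 0.77 * 3.28 = 2.5256.
(1-alpha) * beta^2/2 = 0.23 * 10.7584/2 = 1.2372.
Total = 1.82 * (2.5256 + 1.2372) = 6.8483.

6.8483


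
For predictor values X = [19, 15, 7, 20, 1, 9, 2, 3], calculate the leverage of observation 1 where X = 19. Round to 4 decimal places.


Mean of X: xbar = 9.5000.
SXX = 408.0000.
For X = 19: h = 1/8 + (19 - 9.5000)^2/408.0000 = 0.3462.

0.3462


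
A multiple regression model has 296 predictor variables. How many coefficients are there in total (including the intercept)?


Total coefficients = number of predictors + 1 (for the intercept).
= 296 + 1 = 297.

297


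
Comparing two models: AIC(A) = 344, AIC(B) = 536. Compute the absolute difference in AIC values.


Absolute difference = |344 - 536| = 192.
The model with lower AIC (A) is preferred.

192


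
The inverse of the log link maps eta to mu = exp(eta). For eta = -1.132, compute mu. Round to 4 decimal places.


mu = exp(eta) = exp(-1.132).
= 0.3224.

0.3224


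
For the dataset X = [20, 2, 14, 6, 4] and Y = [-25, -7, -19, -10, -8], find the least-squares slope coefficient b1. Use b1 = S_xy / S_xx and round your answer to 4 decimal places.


The sample means are xbar = 9.2000 and ybar = -13.8000.
Compute S_xx = 228.8000 and S_xy = -237.2000.
Slope b1 = S_xy / S_xx = -237.2000 / 228.8000 = -1.0367.

-1.0367


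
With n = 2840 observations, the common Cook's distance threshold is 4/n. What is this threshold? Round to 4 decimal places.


The threshold is 4/n.
4/2840 = 0.0014.

0.0014


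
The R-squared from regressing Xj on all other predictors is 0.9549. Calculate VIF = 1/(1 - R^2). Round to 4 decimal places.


Using VIF = 1/(1 - R^2_j):
1 - 0.9549 = 0.0451.
VIF = 22.1729.

22.1729


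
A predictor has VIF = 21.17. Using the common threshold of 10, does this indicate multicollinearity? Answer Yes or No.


The threshold is 10.
VIF = 21.17 is >= 10.
Multicollinearity indication: Yes.

Yes


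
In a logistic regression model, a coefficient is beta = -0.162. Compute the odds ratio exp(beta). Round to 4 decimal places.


The odds ratio is computed as:
OR = e^(-0.162) = 0.8504.

0.8504


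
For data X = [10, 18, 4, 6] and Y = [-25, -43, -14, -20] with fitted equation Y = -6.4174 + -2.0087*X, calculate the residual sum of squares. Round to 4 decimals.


Compute predicted values, then residuals = yi - yhat_i.
Residuals: [1.5044, -0.4260, 0.4522, -1.5304].
SSres = sum(residual^2) = 4.9913.

4.9913


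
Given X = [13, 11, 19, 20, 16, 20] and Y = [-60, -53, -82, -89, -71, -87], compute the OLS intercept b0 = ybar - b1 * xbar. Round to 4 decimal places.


Compute b1 = -3.8639 from the OLS formula.
With xbar = 16.5000 and ybar = -73.6667, the intercept is:
b0 = -73.6667 - -3.8639 * 16.5000 = -9.9116.

-9.9116


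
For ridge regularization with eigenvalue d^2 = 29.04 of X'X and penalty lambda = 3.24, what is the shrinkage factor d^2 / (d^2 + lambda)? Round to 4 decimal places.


Denominator = d^2 + lambda = 29.04 + 3.24 = 32.2800.
Shrinkage = 29.04 / 32.2800 = 0.8996.

0.8996


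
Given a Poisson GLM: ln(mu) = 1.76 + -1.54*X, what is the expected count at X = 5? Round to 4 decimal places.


eta = 1.76 + -1.54 * 5 = -5.9400.
mu = exp(-5.9400) = 0.0026.

0.0026


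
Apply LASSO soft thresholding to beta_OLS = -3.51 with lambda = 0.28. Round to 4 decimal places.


Check: |-3.51| = 3.51 vs lambda = 0.28.
Since |beta| > lambda, coefficient = sign(beta)*(|beta| - lambda) = -3.2300.
Soft-thresholded coefficient = -3.2300.

-3.2300


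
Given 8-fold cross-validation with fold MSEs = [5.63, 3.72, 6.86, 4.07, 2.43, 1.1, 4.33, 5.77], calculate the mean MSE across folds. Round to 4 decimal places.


Sum of fold MSEs = 33.9100.
Average = 33.9100 / 8 = 4.2388.

4.2388


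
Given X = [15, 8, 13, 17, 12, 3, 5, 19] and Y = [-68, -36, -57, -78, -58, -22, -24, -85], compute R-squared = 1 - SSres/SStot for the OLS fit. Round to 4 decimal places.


The fitted line is Y = -5.5833 + -4.1667*X.
SSres = 45.6667, SStot = 4004.0000.
R^2 = 1 - SSres/SStot = 0.9886.

0.9886


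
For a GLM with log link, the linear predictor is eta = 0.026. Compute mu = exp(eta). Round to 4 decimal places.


Apply the inverse link:
mu = e^0.026 = 1.0263.

1.0263


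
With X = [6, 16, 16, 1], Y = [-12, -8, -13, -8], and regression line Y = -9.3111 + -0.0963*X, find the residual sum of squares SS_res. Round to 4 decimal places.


For each point, residual = actual - predicted.
Residuals: [-2.1111, 2.8519, -2.1481, 1.4074].
Sum of squared residuals = 19.1852.

19.1852


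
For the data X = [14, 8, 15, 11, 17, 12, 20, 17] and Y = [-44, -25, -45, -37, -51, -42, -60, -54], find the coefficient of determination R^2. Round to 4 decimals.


Fit the OLS line: b0 = -5.4420, b1 = -2.7585.
SSres = 27.9614.
SStot = 815.5000.
R^2 = 1 - 27.9614/815.5000 = 0.9657.

0.9657


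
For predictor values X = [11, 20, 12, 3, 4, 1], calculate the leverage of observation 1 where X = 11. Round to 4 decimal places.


n = 6, xbar = 8.5000.
SXX = sum((xi - xbar)^2) = 257.5000.
h = 1/6 + (11 - 8.5000)^2 / 257.5000 = 0.1909.

0.1909


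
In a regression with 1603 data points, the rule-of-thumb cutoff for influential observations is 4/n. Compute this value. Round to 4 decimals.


Cook's distance cutoff = 4/n = 4/1603.
= 0.0025.

0.0025


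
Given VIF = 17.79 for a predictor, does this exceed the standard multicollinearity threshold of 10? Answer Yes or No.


The threshold is 10.
VIF = 17.79 is >= 10.
Multicollinearity indication: Yes.

Yes


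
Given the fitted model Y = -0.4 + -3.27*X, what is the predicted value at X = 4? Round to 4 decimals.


Predicted value:
Y = -0.4 + (-3.27)(4) = -0.4 + -13.0800 = -13.4800.

-13.4800


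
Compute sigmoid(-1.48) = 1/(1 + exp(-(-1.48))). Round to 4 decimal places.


exp(1.4800) = 4.3929.
1 + exp(-z) = 5.3929.
sigmoid = 1/5.3929 = 0.1854.

0.1854


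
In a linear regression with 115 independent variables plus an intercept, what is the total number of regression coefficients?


Including the intercept, the model has 115 predictor coefficients + 1 intercept.
Total = 116.

116


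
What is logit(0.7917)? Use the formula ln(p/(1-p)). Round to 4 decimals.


Compute the odds: 0.7917/0.2083 = 3.8008.
Take the natural log: ln(3.8008) = 1.3352.

1.3352


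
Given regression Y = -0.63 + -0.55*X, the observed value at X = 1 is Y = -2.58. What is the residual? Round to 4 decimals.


Compute yhat = -0.63 + (-0.55)(1) = -1.1800.
Residual = actual - predicted = -2.58 - -1.1800 = -1.4000.

-1.4000


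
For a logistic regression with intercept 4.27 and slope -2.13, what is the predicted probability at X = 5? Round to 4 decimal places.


z = 4.27 + -2.13 * 5 = -6.3800.
Sigmoid: P = 1 / (1 + exp(6.3800)) = 0.0017.

0.0017


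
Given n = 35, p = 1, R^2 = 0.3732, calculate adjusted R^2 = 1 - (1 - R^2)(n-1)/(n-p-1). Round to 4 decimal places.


Adjusted R^2 = 1 - (1 - R^2) * (n-1)/(n-p-1).
(1 - R^2) = 0.6268.
(n-1)/(n-p-1) = 34/33.
(1 - R^2) * (n-1) = 0.6268 * 34 = 21.3112.
Divide by (n-p-1): 21.3112 / 33 = 0.6458.
Adj R^2 = 1 - 0.6458 = 0.3542.

0.3542


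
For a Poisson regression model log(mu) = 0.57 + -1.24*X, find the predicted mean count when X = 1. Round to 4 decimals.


Linear predictor: eta = 0.57 + (-1.24)(1) = -0.6700.
Expected count: mu = exp(-0.6700) = 0.5117.

0.5117


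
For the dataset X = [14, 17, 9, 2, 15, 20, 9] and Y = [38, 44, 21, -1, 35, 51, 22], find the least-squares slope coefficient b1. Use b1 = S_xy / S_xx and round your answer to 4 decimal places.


The sample means are xbar = 12.2857 and ybar = 30.0000.
Compute S_xx = 219.4286 and S_xy = 630.0000.
Slope b1 = S_xy / S_xx = 630.0000 / 219.4286 = 2.8711.

2.8711


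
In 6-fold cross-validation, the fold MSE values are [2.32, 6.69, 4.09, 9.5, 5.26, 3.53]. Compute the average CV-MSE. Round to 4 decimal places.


Sum of fold MSEs = 31.3900.
Average = 31.3900 / 6 = 5.2317.

5.2317


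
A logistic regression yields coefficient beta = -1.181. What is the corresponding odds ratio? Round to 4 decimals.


Odds ratio = exp(beta) = exp(-1.181).
= 0.3070.

0.3070


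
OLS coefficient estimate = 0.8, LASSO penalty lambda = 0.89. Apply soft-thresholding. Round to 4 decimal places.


Check: |0.8| = 0.8 vs lambda = 0.89.
Since |beta| <= lambda, the coefficient is set to 0.
Soft-thresholded coefficient = 0.0000.

0.0000


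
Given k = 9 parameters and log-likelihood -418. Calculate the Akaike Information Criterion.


AIC = 2k - 2*loglik = 2(9) - 2(-418).
= 18 + 836 = 854.

854


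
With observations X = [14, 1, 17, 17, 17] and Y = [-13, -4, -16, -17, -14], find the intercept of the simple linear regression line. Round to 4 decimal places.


The slope is b1 = -0.7272.
Sample means are xbar = 13.2000 and ybar = -12.8000.
Intercept: b0 = -12.8000 - (-0.7272)(13.2000) = -3.2012.

-3.2012


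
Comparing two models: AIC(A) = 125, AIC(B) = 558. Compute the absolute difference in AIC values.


Absolute difference = |125 - 558| = 433.
The model with lower AIC (A) is preferred.

433


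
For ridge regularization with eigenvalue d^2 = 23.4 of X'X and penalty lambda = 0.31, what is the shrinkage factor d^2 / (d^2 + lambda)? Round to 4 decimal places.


Compute the denominator: 23.4 + 0.31 = 23.7100.
Shrinkage factor = 23.4 / 23.7100 = 0.9869.

0.9869


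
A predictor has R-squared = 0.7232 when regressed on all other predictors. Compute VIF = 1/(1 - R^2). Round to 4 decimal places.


Denominator: 1 - 0.7232 = 0.2768.
VIF = 1 / 0.2768 = 3.6127.

3.6127


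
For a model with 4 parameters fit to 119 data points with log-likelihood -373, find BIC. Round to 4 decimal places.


k * ln(n) = 4 * ln(119) = 4 * 4.779123 = 19.116492.
-2 * loglik = -2 * (-373) = 746.
BIC = 19.116492 + 746 = 765.116492, which rounds to 765.1165.

765.1165


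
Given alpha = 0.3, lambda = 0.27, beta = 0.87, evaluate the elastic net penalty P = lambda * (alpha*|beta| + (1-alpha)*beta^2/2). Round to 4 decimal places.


Compute:
L1 = 0.3 * 0.87 = 0.2610.
L2 = 0.7 * 0.87^2 / 2 = 0.2649.
Penalty = 0.27 * (0.2610 + 0.2649) = 0.1420.

0.1420


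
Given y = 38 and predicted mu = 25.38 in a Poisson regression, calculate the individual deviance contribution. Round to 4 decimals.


First: ln(38/25.38) = 0.403625.
Then: 38 * 0.403625 = 15.337750.
y - mu = 38 - 25.38 = 12.62.
D = 2(15.337750 - 12.62) = 5.435500, which rounds to 5.4355.

5.4355


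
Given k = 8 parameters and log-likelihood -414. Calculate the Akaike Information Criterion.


Compute:
2k = 2*8 = 16.
-2*loglik = -2*(-414) = 828.
AIC = 16 + 828 = 844.

844


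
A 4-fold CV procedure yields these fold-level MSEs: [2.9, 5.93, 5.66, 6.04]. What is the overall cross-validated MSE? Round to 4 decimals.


Add all fold MSEs: 20.5300.
Divide by k = 4: 20.5300/4 = 5.1325.

5.1325


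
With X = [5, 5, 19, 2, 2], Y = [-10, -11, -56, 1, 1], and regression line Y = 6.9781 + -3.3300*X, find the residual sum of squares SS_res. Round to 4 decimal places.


For each point, residual = actual - predicted.
Residuals: [-0.3281, -1.3281, 0.2919, 0.6819, 0.6819].
Sum of squared residuals = 2.8867.

2.8867


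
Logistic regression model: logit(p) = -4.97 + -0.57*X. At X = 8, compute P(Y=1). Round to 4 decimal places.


z = -4.97 + -0.57 * 8 = -9.5300.
Sigmoid: P = 1 / (1 + exp(9.5300)) = 0.0001.

0.0001


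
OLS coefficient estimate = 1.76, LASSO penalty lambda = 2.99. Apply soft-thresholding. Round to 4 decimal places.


Check: |1.76| = 1.76 vs lambda = 2.99.
Since |beta| <= lambda, the coefficient is set to 0.
Soft-thresholded coefficient = 0.0000.

0.0000


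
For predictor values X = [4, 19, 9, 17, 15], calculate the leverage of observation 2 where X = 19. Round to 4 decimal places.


Mean of X: xbar = 12.8000.
SXX = 152.8000.
For X = 19: h = 1/5 + (19 - 12.8000)^2/152.8000 = 0.4516.

0.4516


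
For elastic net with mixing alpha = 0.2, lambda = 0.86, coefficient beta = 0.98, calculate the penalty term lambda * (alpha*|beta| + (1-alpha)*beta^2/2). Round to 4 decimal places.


L1 component = 0.2 * |0.98| = 0.1960.
L2 component = 0.8 * 0.98^2 / 2 = 0.3842.
Penalty = 0.86 * (0.1960 + 0.3842) = 0.86 * 0.5802 = 0.4989.

0.4989


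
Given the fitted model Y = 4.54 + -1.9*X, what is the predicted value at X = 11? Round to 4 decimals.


Plug X = 11 into Y = 4.54 + -1.9*X:
Y = 4.54 + -20.9000 = -16.3600.

-16.3600


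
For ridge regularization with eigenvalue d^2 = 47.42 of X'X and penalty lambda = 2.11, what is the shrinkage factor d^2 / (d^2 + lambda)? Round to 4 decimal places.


Compute the denominator: 47.42 + 2.11 = 49.5300.
Shrinkage factor = 47.42 / 49.5300 = 0.9574.

0.9574


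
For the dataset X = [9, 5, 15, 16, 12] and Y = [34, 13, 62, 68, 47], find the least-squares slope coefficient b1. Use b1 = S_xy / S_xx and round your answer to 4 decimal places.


First compute the means: xbar = 11.4000, ybar = 44.8000.
Then S_xx = sum((xi - xbar)^2) = 81.2000.
S_xy = sum((xi - xbar)(yi - ybar)) = 399.4000.
b1 = S_xy / S_xx = 399.4000 / 81.2000 = 4.9187.

4.9187


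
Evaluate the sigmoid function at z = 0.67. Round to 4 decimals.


First, exp(-0.6700) = 0.5117.
Then sigma(z) = 1/(1 + 0.5117) = 0.6615.

0.6615


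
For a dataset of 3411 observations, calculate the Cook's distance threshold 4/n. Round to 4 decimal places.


Using the rule of thumb:
Threshold = 4 / 3411 = 0.0012.

0.0012


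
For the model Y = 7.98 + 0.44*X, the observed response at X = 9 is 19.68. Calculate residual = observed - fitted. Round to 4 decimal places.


Predicted = 7.98 + 0.44 * 9 = 11.9400.
Residual = 19.68 - 11.9400 = 7.7400.

7.7400


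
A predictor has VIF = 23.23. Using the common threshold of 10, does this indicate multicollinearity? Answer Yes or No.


Check: VIF = 23.23 vs threshold = 10.
Since 23.23 >= 10, the answer is Yes.

Yes


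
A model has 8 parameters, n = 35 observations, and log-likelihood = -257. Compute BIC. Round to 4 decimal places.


ln(35) = 3.555348.
k * ln(n) = 8 * 3.555348 = 28.442784.
-2L = 514.
BIC = 28.442784 + 514 = 542.442784, which rounds to 542.4428.

542.4428


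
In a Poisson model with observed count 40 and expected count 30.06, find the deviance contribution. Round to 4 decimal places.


y/mu = 40/30.06 = 1.330672 (approx.), and ln(40/30.06) = 0.285684.
y * ln(y/mu) = 40 * 0.285684 = 11.427360.
y - mu = 9.94.
D = 2 * (11.427360 - 9.94) = 2.974720, which rounds to 2.9747.

2.9747


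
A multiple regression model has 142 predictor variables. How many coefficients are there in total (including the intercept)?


Total coefficients = number of predictors + 1 (for the intercept).
= 142 + 1 = 143.

143


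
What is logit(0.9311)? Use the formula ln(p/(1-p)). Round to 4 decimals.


The odds are p/(1-p) = 0.9311 / 0.0689 = 13.5138.
logit(p) = ln(13.5138) = 2.6037.

2.6037


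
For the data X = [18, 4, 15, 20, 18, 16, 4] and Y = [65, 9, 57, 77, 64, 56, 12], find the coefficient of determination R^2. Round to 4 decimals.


The fitted line is Y = -5.5074 + 3.9848*X.
SSres = 31.3654, SStot = 4345.7143.
R^2 = 1 - SSres/SStot = 0.9928.

0.9928


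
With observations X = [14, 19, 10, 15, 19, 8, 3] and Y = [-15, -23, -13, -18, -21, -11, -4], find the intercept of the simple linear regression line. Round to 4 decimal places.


The slope is b1 = -1.0777.
Sample means are xbar = 12.5714 and ybar = -15.0000.
Intercept: b0 = -15.0000 - (-1.0777)(12.5714) = -1.4523.

-1.4523


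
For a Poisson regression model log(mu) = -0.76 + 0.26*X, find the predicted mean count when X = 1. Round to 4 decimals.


Compute eta = -0.76 + 0.26 * 1 = -0.5000.
Apply inverse link: mu = e^-0.5000 = 0.6065.

0.6065


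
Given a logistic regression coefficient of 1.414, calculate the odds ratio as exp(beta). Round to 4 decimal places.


The odds ratio is computed as:
OR = e^(1.414) = 4.1124.

4.1124


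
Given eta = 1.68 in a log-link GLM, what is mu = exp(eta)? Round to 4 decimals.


mu = exp(eta) = exp(1.68).
= 5.3656.

5.3656


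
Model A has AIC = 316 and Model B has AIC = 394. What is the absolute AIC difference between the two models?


|AIC_A - AIC_B| = |316 - 394| = 78.
Model A is preferred (lower AIC).

78


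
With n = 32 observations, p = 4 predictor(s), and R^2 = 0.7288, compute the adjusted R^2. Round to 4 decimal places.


Using the formula:
(1 - 0.7288) = 0.2712.
Multiply by 31/27: 0.2712 * 31 = 8.4072, then 8.4072 / 27 = 0.3114.
Adj R^2 = 1 - 0.3114 = 0.6886.

0.6886


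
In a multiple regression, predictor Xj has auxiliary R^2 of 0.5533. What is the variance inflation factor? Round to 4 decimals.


VIF = 1 / (1 - 0.5533).
= 1 / 0.4467 = 2.2386.

2.2386


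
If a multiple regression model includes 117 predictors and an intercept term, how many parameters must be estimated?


Total coefficients = number of predictors + 1 (for the intercept).
= 117 + 1 = 118.

118


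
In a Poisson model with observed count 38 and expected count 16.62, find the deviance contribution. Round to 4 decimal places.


y/mu = 38/16.62 = 2.286402 (approx.), and ln(38/16.62) = 0.826979.
y * ln(y/mu) = 38 * 0.826979 = 31.425202.
y - mu = 21.38.
D = 2 * (31.425202 - 21.38) = 20.090404, which rounds to 20.0904.

20.0904


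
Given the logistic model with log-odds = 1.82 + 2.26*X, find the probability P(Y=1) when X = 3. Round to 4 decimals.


z = 1.82 + 2.26 * 3 = 8.6000.
Sigmoid: P = 1 / (1 + exp(-8.6000)) = 0.9998.

0.9998


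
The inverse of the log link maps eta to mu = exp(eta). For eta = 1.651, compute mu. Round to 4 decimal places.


The inverse log link gives:
mu = exp(1.651) = 5.2122.

5.2122


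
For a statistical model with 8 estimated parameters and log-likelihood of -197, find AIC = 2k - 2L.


AIC = 2*8 - 2*(-197).
= 16 + 394 = 410.

410


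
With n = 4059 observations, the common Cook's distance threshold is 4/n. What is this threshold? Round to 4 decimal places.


Cook's distance cutoff = 4/n = 4/4059.
= 0.0010.

0.0010


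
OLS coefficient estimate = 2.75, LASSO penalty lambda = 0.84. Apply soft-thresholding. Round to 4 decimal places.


Check: |2.75| = 2.75 vs lambda = 0.84.
Since |beta| > lambda, coefficient = sign(beta)*(|beta| - lambda) = 1.9100.
Soft-thresholded coefficient = 1.9100.

1.9100


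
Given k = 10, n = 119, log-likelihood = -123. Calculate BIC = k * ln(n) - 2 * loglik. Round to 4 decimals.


ln(119) = 4.779123.
k * ln(n) = 10 * 4.779123 = 47.791230.
-2L = 246.
BIC = 47.791230 + 246 = 293.791230, which rounds to 293.7912.

293.7912


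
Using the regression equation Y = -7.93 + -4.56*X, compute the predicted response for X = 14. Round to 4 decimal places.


Substitute X = 14 into the equation:
Y = -7.93 + -4.56 * 14 = -7.93 + -63.8400 = -71.7700.

-71.7700


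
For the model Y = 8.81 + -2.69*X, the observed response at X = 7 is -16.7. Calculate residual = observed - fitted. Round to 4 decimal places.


Fitted value at X = 7 is yhat = 8.81 + -2.69*7 = -10.0200.
Residual = -16.7 - -10.0200 = -6.6800.

-6.6800


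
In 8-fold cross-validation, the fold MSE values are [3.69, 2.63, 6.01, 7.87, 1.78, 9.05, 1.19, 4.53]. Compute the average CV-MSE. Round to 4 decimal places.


Sum of fold MSEs = 36.7500.
Average = 36.7500 / 8 = 4.5938.

4.5938


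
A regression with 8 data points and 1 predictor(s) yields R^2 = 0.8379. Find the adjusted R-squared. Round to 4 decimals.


Plug in: Adj R^2 = 1 - (1 - 0.8379) * 7/6.
= 1 - 0.1621 * 7/6
= 1 - 1.1347 / 6
= 1 - 0.1891 = 0.8109.

0.8109


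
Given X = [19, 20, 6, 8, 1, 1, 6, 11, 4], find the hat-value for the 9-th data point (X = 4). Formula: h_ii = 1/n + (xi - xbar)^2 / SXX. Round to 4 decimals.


n = 9, xbar = 8.4444.
SXX = sum((xi - xbar)^2) = 394.2222.
h = 1/9 + (4 - 8.4444)^2 / 394.2222 = 0.1612.

0.1612


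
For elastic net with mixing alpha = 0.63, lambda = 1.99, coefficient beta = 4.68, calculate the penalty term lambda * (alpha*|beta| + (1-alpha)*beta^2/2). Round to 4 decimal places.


L1 component = 0.63 * |4.68| = 2.9484.
L2 component = 0.37 * 4.68^2 / 2 = 4.0519.
Penalty = 1.99 * (2.9484 + 4.0519) = 1.99 * 7.0003 = 13.9307.

13.9307


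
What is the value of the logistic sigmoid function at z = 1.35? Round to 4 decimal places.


exp(-1.3500) = 0.2592.
1 + exp(-z) = 1.2592.
sigmoid = 1/1.2592 = 0.7941.

0.7941


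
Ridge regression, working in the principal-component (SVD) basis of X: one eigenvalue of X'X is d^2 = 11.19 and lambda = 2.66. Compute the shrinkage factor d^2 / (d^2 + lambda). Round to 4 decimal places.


Compute the denominator: 11.19 + 2.66 = 13.8500.
Shrinkage factor = 11.19 / 13.8500 = 0.8079.

0.8079


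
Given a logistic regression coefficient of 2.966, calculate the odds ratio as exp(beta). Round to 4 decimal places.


Odds ratio = exp(beta) = exp(2.966).
= 19.4141.

19.4141


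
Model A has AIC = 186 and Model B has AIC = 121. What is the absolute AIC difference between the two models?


Absolute difference = |186 - 121| = 65.
The model with lower AIC (B) is preferred.

65


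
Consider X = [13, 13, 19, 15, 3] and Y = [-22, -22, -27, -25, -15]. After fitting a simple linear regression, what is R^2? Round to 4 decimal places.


After computing the OLS fit (b0=-12.5690, b1=-0.7644):
SSres = 1.4713, SStot = 82.8000.
R^2 = 1 - 1.4713/82.8000 = 0.9822.

0.9822


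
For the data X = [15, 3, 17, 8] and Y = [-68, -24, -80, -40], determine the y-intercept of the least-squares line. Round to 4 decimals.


The slope is b1 = -3.9519.
Sample means are xbar = 10.7500 and ybar = -53.0000.
Intercept: b0 = -53.0000 - (-3.9519)(10.7500) = -10.5170.

-10.5170


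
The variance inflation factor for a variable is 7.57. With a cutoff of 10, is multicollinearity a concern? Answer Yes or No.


The threshold is 10.
VIF = 7.57 is < 10.
Multicollinearity indication: No.

No


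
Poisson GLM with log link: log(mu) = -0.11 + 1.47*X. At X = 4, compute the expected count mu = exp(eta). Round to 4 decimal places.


eta = -0.11 + 1.47 * 4 = 5.7700.
mu = exp(5.7700) = 320.5377.

320.5377


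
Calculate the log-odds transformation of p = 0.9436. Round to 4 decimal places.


1 - p = 0.0564.
p/(1-p) = 16.7305.
logit = ln(16.7305) = 2.8172.

2.8172


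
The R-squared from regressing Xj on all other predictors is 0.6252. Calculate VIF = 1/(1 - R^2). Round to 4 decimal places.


Denominator: 1 - 0.6252 = 0.3748.
VIF = 1 / 0.3748 = 2.6681.

2.6681


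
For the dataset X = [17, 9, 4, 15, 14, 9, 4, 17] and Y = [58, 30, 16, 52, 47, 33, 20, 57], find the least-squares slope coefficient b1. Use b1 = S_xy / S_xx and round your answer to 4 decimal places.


The sample means are xbar = 11.1250 and ybar = 39.1250.
Compute S_xx = 202.8750 and S_xy = 621.8750.
Slope b1 = S_xy / S_xx = 621.8750 / 202.8750 = 3.0653.

3.0653


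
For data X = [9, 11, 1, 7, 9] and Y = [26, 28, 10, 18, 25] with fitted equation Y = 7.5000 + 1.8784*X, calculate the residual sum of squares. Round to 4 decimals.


Compute predicted values, then residuals = yi - yhat_i.
Residuals: [1.5944, -0.1624, 0.6216, -2.6488, 0.5944].
SSres = sum(residual^2) = 10.3243.

10.3243


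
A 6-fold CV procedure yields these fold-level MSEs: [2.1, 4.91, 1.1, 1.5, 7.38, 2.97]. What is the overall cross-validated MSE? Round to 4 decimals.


Sum of fold MSEs = 19.9600.
Average = 19.9600 / 6 = 3.3267.

3.3267


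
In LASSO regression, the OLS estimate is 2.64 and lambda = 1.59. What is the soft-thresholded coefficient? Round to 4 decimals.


|beta_OLS| = 2.64.
lambda = 1.59.
Since |beta| > lambda, coefficient = sign(beta)*(|beta| - lambda) = 1.0500.
Result = 1.0500.

1.0500


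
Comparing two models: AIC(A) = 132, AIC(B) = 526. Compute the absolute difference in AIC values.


|AIC_A - AIC_B| = |132 - 526| = 394.
Model A is preferred (lower AIC).

394


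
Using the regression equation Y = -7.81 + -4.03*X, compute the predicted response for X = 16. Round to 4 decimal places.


Substitute X = 16 into the equation:
Y = -7.81 + -4.03 * 16 = -7.81 + -64.4800 = -72.2900.

-72.2900


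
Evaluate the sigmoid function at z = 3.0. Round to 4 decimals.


Compute exp(-3.0000) = 0.0498.
Sigmoid = 1 / (1 + 0.0498) = 1 / 1.0498 = 0.9526.

0.9526


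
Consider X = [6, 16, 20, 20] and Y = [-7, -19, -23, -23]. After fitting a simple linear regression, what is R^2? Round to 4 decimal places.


After computing the OLS fit (b0=-0.2519, b1=-1.1450):
SSres = 0.2443, SStot = 172.0000.
R^2 = 1 - 0.2443/172.0000 = 0.9986.

0.9986


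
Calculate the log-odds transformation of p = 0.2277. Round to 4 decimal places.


1 - p = 0.7723.
p/(1-p) = 0.2948.
logit = ln(0.2948) = -1.2213.

-1.2213


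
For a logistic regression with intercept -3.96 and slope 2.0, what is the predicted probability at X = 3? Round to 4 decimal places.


Linear predictor: z = -3.96 + 2.0 * 3 = 2.0400.
P = 1/(1 + exp(-2.0400)) = 1/(1 + 0.1300) = 0.8849.

0.8849


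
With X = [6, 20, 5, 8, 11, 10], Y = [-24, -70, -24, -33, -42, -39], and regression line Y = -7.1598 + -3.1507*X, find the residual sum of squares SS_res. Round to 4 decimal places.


Predicted values from Y = -7.1598 + -3.1507*X.
Residuals: [2.0640, 0.1738, -1.0867, -0.6346, -0.1825, -0.3332].
SSres = 6.0183.

6.0183


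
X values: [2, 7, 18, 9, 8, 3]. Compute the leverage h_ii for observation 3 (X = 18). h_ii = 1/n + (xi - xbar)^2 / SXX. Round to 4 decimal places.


Compute xbar = 7.8333 with n = 6 observations.
SXX = 162.8333.
Leverage = 1/6 + (18 - 7.8333)^2/162.8333 = 0.8014.

0.8014


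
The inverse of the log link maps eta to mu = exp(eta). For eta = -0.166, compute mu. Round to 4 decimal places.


Apply the inverse link:
mu = e^-0.166 = 0.8470.

0.8470


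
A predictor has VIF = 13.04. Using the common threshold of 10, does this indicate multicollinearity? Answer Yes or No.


Compare VIF = 13.04 to the threshold of 10.
13.04 >= 10, so the answer is Yes.

Yes


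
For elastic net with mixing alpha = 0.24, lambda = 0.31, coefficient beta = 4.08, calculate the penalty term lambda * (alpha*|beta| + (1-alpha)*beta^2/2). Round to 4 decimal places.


Compute:
L1 = 0.24 * 4.08 = 0.9792.
L2 = 0.76 * 4.08^2 / 2 = 6.3256.
Penalty = 0.31 * (0.9792 + 6.3256) = 2.2645.

2.2645


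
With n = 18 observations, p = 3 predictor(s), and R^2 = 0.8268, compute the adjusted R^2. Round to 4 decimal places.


Using the formula:
(1 - 0.8268) = 0.1732.
Multiply by 17/14: 0.1732 * 17 = 2.9444, then 2.9444 / 14 = 0.2103.
Adj R^2 = 1 - 0.2103 = 0.7897.

0.7897


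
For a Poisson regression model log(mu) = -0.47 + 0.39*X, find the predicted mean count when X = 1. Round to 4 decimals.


Compute eta = -0.47 + 0.39 * 1 = -0.0800.
Apply inverse link: mu = e^-0.0800 = 0.9231.

0.9231


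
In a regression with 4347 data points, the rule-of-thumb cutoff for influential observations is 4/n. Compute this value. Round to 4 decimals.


Cook's distance cutoff = 4/n = 4/4347.
= 0.0009.

0.0009


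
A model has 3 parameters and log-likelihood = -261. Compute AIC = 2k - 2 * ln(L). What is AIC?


Compute:
2k = 2*3 = 6.
-2*loglik = -2*(-261) = 522.
AIC = 6 + 522 = 528.

528


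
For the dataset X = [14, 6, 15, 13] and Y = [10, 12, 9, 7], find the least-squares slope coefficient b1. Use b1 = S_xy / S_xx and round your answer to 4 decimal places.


First compute the means: xbar = 12.0000, ybar = 9.5000.
Then S_xx = sum((xi - xbar)^2) = 50.0000.
S_xy = sum((xi - xbar)(yi - ybar)) = -18.0000.
b1 = S_xy / S_xx = -18.0000 / 50.0000 = -0.3600.

-0.3600


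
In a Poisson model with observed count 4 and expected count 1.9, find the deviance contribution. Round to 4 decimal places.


Compute y*ln(y/mu) = 4*ln(4/1.9) = 4*0.744440 = 2.977760.
y - mu = 2.1.
D = 2*(2.977760 - (2.1)) = 1.755520, which rounds to 1.7555.

1.7555


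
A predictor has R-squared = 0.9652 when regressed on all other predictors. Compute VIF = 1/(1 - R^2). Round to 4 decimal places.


VIF = 1 / (1 - 0.9652).
= 1 / 0.0348 = 28.7356.

28.7356


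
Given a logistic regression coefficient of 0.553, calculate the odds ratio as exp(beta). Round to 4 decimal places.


Odds ratio = exp(beta) = exp(0.553).
= 1.7385.

1.7385


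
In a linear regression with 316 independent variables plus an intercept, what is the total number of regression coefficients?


Total coefficients = number of predictors + 1 (for the intercept).
= 316 + 1 = 317.

317


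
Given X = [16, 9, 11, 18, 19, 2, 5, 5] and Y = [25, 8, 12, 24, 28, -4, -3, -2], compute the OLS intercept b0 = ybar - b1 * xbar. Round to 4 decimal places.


The slope is b1 = 2.0417.
Sample means are xbar = 10.6250 and ybar = 11.0000.
Intercept: b0 = 11.0000 - (2.0417)(10.6250) = -10.6929.

-10.6929


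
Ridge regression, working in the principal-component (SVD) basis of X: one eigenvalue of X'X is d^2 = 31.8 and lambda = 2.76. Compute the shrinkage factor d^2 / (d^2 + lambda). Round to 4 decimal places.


Denominator = d^2 + lambda = 31.8 + 2.76 = 34.5600.
Shrinkage = 31.8 / 34.5600 = 0.9201.

0.9201


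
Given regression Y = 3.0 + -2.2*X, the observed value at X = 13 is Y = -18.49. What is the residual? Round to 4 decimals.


Compute yhat = 3.0 + (-2.2)(13) = -25.6000.
Residual = actual - predicted = -18.49 - -25.6000 = 7.1100.

7.1100


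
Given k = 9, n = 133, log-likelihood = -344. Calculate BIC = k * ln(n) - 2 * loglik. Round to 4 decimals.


Compute k*ln(n) = 9*ln(133) = 9*4.890349 = 44.013141.
Then -2*loglik = 688.
BIC = 44.013141 + 688 = 732.013141, which rounds to 732.0131.

732.0131


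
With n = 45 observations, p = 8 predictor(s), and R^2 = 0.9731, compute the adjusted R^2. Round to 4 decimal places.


Using the formula:
(1 - 0.9731) = 0.0269.
Multiply by 44/36: 0.0269 * 44 = 1.1836, then 1.1836 / 36 = 0.0329.
Adj R^2 = 1 - 0.0329 = 0.9671.

0.9671


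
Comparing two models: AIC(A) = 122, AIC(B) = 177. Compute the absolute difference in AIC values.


|AIC_A - AIC_B| = |122 - 177| = 55.
Model A is preferred (lower AIC).

55


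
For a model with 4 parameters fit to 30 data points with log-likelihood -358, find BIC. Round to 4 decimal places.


ln(30) = 3.401197.
k * ln(n) = 4 * 3.401197 = 13.604788.
-2L = 716.
BIC = 13.604788 + 716 = 729.604788, which rounds to 729.6048.

729.6048


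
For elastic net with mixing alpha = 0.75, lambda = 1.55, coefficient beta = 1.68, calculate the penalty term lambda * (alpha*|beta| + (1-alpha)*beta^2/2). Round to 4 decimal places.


Compute:
L1 = 0.75 * 1.68 = 1.2600.
L2 = 0.25 * 1.68^2 / 2 = 0.3528.
Penalty = 1.55 * (1.2600 + 0.3528) = 2.4998.

2.4998


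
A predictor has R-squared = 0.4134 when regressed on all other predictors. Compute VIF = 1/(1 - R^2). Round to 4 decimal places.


VIF = 1 / (1 - 0.4134).
= 1 / 0.5866 = 1.7047.

1.7047


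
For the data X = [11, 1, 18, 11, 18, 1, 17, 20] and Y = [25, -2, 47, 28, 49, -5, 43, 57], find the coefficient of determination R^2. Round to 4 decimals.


The fitted line is Y = -6.9074 + 3.0645*X.
SSres = 23.1893, SStot = 3825.5000.
R^2 = 1 - SSres/SStot = 0.9939.

0.9939


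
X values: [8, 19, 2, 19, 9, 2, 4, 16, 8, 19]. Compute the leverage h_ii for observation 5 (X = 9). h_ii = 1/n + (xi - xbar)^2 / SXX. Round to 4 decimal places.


Mean of X: xbar = 10.6000.
SXX = 448.4000.
For X = 9: h = 1/10 + (9 - 10.6000)^2/448.4000 = 0.1057.

0.1057


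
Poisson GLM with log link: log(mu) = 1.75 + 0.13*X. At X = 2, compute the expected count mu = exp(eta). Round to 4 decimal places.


Compute eta = 1.75 + 0.13 * 2 = 2.0100.
Apply inverse link: mu = e^2.0100 = 7.4633.

7.4633


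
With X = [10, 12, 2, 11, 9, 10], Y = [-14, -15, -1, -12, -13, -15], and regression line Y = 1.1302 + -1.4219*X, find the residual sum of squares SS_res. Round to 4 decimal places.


For each point, residual = actual - predicted.
Residuals: [-0.9112, 0.9326, 0.7136, 2.5107, -1.3331, -1.9112].
Sum of squared residuals = 13.9427.

13.9427


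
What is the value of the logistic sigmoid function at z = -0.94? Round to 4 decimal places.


First, exp(0.9400) = 2.5600.
Then sigma(z) = 1/(1 + 2.5600) = 0.2809.

0.2809


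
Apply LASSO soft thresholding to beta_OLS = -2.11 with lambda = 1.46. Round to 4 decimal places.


|beta_OLS| = 2.11.
lambda = 1.46.
Since |beta| > lambda, coefficient = sign(beta)*(|beta| - lambda) = -0.6500.
Result = -0.6500.

-0.6500


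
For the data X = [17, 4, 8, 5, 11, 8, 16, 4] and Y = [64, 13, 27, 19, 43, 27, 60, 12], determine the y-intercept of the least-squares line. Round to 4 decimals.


First find the slope: b1 = 3.9479.
Means: xbar = 9.1250, ybar = 33.1250.
b0 = ybar - b1 * xbar = 33.1250 - 3.9479 * 9.1250 = -2.8999.

-2.8999


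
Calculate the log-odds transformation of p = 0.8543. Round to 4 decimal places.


Compute the odds: 0.8543/0.1457 = 5.8634.
Take the natural log: ln(5.8634) = 1.7687.

1.7687


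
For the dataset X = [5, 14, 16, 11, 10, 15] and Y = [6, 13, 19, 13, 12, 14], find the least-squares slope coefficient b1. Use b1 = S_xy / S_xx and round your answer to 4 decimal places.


First compute the means: xbar = 11.8333, ybar = 12.8333.
Then S_xx = sum((xi - xbar)^2) = 82.8333.
S_xy = sum((xi - xbar)(yi - ybar)) = 77.8333.
b1 = S_xy / S_xx = 77.8333 / 82.8333 = 0.9396.

0.9396


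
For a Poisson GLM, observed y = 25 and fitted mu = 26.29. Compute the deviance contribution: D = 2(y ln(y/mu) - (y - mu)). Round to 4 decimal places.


First: ln(25/26.29) = -0.050313.
Then: 25 * -0.050313 = -1.257825.
y - mu = 25 - 26.29 = -1.29.
D = 2(-1.257825 - -1.29) = 0.064350, which rounds to 0.0644.

0.0644


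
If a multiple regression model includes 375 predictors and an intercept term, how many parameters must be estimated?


Including the intercept, the model has 375 predictor coefficients + 1 intercept.
Total = 376.

376


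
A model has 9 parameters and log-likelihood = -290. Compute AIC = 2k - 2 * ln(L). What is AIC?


AIC = 2k - 2*loglik = 2(9) - 2(-290).
= 18 + 580 = 598.

598


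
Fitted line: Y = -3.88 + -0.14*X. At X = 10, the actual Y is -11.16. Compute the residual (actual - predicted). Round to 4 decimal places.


Fitted value at X = 10 is yhat = -3.88 + -0.14*10 = -5.2800.
Residual = -11.16 - -5.2800 = -5.8800.

-5.8800


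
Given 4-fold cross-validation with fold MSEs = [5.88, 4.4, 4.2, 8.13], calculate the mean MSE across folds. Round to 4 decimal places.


Total MSE across folds = 22.6100.
CV-MSE = 22.6100/4 = 5.6525.

5.6525


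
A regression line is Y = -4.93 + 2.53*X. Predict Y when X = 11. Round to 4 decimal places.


Substitute X = 11 into the equation:
Y = -4.93 + 2.53 * 11 = -4.93 + 27.8300 = 22.9000.

22.9000


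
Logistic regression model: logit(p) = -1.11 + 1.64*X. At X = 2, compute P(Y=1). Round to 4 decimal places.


z = -1.11 + 1.64 * 2 = 2.1700.
Sigmoid: P = 1 / (1 + exp(-2.1700)) = 0.8975.

0.8975


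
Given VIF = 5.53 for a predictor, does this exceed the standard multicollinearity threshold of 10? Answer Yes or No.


Compare VIF = 5.53 to the threshold of 10.
5.53 < 10, so the answer is No.

No


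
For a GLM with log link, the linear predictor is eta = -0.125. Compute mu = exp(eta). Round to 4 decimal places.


The inverse log link gives:
mu = exp(-0.125) = 0.8825.

0.8825


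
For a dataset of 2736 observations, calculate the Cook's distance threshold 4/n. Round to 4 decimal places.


The threshold is 4/n.
4/2736 = 0.0015.

0.0015


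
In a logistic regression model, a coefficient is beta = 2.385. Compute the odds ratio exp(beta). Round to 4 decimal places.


exp(2.385) = 10.8591.
So the odds ratio is 10.8591.

10.8591


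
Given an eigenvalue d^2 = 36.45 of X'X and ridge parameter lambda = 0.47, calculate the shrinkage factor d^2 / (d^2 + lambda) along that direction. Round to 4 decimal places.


d^2 + lambda = 36.45 + 0.47 = 36.9200.
Shrinkage factor = 36.45/36.9200 = 0.9873.

0.9873


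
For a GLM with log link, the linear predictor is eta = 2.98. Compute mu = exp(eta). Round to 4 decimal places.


Apply the inverse link:
mu = e^2.98 = 19.6878.

19.6878


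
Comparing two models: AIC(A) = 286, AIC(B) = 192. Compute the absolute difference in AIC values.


Compute |286 - 192| = 94.
Model B has the smaller AIC.

94


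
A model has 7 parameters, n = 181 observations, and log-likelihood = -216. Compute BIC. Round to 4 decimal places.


Compute k*ln(n) = 7*ln(181) = 7*5.198497 = 36.389479.
Then -2*loglik = 432.
BIC = 36.389479 + 432 = 468.389479, which rounds to 468.3895.

468.3895


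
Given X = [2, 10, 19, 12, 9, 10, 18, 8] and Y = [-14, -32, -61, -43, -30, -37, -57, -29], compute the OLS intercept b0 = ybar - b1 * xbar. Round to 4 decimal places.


The slope is b1 = -2.8000.
Sample means are xbar = 11.0000 and ybar = -37.8750.
Intercept: b0 = -37.8750 - (-2.8000)(11.0000) = -7.0750.

-7.0750


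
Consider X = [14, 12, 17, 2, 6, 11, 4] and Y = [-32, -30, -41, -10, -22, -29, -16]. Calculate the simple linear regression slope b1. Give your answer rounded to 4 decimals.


Calculate xbar = 9.4286, ybar = -25.7143.
S_xx = 183.7143, S_xy = -342.8571.
Using b1 = S_xy / S_xx = -342.8571 / 183.7143, we get b1 = -1.8663.

-1.8663


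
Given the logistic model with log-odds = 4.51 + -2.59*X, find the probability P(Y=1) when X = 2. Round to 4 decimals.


Compute z = 4.51 + (-2.59)(2) = -0.6700.
exp(-z) = 1.9542.
P = 1/(1 + 1.9542) = 0.3385.

0.3385


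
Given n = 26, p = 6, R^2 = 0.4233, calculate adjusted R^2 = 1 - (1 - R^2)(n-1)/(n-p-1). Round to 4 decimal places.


Plug in: Adj R^2 = 1 - (1 - 0.4233) * 25/19.
= 1 - 0.5767 * 25/19
= 1 - 14.4175 / 19
= 1 - 0.7588 = 0.2412.

0.2412


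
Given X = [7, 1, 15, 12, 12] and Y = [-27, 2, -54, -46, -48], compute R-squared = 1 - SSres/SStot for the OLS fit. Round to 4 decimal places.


Fit the OLS line: b0 = 4.0858, b1 = -4.1155.
SSres = 30.3828.
SStot = 2083.2000.
R^2 = 1 - 30.3828/2083.2000 = 0.9854.

0.9854


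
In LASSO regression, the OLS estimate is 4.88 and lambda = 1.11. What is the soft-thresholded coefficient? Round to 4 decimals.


|beta_OLS| = 4.88.
lambda = 1.11.
Since |beta| > lambda, coefficient = sign(beta)*(|beta| - lambda) = 3.7700.
Result = 3.7700.

3.7700


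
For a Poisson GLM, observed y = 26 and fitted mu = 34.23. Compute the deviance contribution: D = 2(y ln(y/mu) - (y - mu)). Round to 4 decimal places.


y/mu = 26/34.23 = 0.759568 (approx.), and ln(26/34.23) = -0.275006.
y * ln(y/mu) = 26 * -0.275006 = -7.150156.
y - mu = -8.23.
D = 2 * (-7.150156 - -8.23) = 2.159688, which rounds to 2.1597.

2.1597
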